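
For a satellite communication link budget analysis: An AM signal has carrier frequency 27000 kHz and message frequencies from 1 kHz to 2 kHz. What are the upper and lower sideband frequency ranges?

Upper sideband (USB) = fc + [fm_low, fm_high] = 27000 + [1, 2] = [27001, 27002] kHz
Lower sideband (LSB) = fc - [fm_high, fm_low] = 27000 - [2, 1] = [26998, 26999] kHz
Total occupied spectrum: 26998 kHz to 27002 kHz (plus carrier at 27000 kHz)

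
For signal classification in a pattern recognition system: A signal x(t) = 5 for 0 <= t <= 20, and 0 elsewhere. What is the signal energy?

Energy = integral of |x(t)|^2 dt over the signal duration
= 5^2 * 20 = 25 * 20 = 500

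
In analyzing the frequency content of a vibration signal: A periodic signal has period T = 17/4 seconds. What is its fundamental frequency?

The fundamental frequency is the reciprocal of the period.
f = 1/T = 1/(17/4) = 4/17 Hz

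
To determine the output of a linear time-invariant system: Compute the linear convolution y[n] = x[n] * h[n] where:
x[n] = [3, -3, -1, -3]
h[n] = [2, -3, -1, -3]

y[n] = sum_k x[k]*h[n-k]. Output length = len(x) + len(h) - 1 = 4 + 4 - 1 = 7.
y[0] = 3*2 = 6
y[1] = -3*2 + 3*-3 = -15
y[2] = -1*2 + -3*-3 + 3*-1 = 4
y[3] = -3*2 + -1*-3 + -3*-1 + 3*-3 = -9
y[4] = -3*-3 + -1*-1 + -3*-3 = 19
y[5] = -3*-1 + -1*-3 = 6
y[6] = -3*-3 = 9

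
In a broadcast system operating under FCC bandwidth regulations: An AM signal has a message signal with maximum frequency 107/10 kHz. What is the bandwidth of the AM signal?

In AM (double-sideband), the bandwidth is twice the message frequency.
BW = 2 * f_m = 2 * 107/10 kHz = 107/5 kHz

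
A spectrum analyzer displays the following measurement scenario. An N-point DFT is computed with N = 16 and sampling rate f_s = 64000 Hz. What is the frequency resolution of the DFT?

DFT frequency resolution = f_s / N
= 64000 / 16 = 4000 Hz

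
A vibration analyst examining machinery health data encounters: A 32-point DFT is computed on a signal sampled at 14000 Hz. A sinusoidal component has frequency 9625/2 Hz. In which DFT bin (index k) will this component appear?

DFT frequency resolution = f_s/N = 14000/32 = 875/2 Hz
Bin index k = f_signal / resolution = 9625/2 / 875/2 = 11
The signal frequency 9625/2 Hz falls in DFT bin k = 11.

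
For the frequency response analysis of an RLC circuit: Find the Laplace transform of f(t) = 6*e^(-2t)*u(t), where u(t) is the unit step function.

Standard Laplace transform pair:
e^(-at)*u(t) <-> 1/(s+a)
With a = 2: L{6*e^(-2t)*u(t)} = 6/(s+2), ROC: Re(s) > -2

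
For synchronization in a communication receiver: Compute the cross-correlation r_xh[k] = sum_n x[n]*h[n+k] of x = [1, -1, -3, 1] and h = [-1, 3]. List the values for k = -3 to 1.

Both sequences indexed from 0 and zero outside their support.
Lags with overlap: k = -3 to 1.
  r_xh[-3] = x[3]*h[0] = -1
  r_xh[-2] = x[2]*h[0] + x[3]*h[1] = 6
  r_xh[-1] = x[1]*h[0] + x[2]*h[1] = -8
  r_xh[0] = x[0]*h[0] + x[1]*h[1] = -4
  r_xh[1] = x[0]*h[1] = 3
r_xh = [-1, 6, -8, -4, 3] (for k = -3, ..., 1)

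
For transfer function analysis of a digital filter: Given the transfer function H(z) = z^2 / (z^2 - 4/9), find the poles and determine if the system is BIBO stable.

Poles are roots of the denominator: z^2 - 4/9 = 0.
Quadratic formula: z = [-(0) +/- sqrt((0)^2 - 4*(-4/9))] / 2
Discriminant = 0 + 16/9 = 16/9; sqrt = 4/3.
z = (0 +/- 4/3) / 2 => z = 2/3 or z = -2/3.
|p1| = 2/3, |p2| = 2/3.
For BIBO stability, all poles must lie inside the unit circle (|p| < 1).
System is STABLE since both |p| < 1.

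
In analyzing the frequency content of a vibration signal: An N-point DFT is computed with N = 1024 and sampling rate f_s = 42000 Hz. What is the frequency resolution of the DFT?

DFT frequency resolution = f_s / N
= 42000 / 1024 = 2625/64 Hz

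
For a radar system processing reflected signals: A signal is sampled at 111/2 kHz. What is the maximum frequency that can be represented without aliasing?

The maximum frequency that can be represented without aliasing
is the Nyquist frequency: f_max = f_s / 2 = 111/2 kHz / 2 = 111/4 kHz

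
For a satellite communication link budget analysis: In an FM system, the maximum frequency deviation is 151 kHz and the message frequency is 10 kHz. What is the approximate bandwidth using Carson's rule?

Carson's rule: BW = 2*(delta_f + f_m)
= 2*(151 + 10) kHz = 322 kHz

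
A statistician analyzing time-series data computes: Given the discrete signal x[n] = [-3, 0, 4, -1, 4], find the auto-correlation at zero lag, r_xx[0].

The auto-correlation at zero lag r_xx[0] equals the signal energy.
r_xx[0] = sum of x[n]^2 = (-3)^2 + 0^2 + 4^2 + (-1)^2 + 4^2
= 9 + 0 + 16 + 1 + 16 = 42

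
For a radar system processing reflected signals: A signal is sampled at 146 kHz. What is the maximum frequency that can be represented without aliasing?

The maximum frequency that can be represented without aliasing
is the Nyquist frequency: f_max = f_s / 2 = 146 kHz / 2 = 73 kHz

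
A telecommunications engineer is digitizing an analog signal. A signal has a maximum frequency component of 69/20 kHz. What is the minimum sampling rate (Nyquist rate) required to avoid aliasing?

By the Nyquist-Shannon sampling theorem,
the minimum sampling rate (Nyquist rate) must be at least 2 * f_max.
Nyquist rate = 2 * 69/20 kHz = 69/10 kHz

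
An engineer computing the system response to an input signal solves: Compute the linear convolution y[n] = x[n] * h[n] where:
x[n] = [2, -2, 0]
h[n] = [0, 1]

y[n] = sum_k x[k]*h[n-k]. Output length = len(x) + len(h) - 1 = 3 + 2 - 1 = 4.
y[0] = 2*0 = 0
y[1] = -2*0 + 2*1 = 2
y[2] = 0*0 + -2*1 = -2
y[3] = 0*1 = 0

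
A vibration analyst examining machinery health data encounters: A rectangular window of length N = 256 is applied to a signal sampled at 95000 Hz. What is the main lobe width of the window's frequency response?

For a rectangular window of length N,
the main lobe width in frequency is 2*f_s/N.
= 2*95000/256 = 11875/16 Hz
This determines the minimum frequency separation for resolving two sinusoids.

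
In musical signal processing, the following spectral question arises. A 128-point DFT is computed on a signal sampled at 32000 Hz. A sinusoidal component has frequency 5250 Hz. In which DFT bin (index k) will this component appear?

DFT frequency resolution = f_s/N = 32000/128 = 250 Hz
Bin index k = f_signal / resolution = 5250 / 250 = 21
The signal frequency 5250 Hz falls in DFT bin k = 21.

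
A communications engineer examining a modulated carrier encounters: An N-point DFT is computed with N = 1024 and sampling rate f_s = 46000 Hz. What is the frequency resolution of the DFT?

DFT frequency resolution = f_s / N
= 46000 / 1024 = 2875/64 Hz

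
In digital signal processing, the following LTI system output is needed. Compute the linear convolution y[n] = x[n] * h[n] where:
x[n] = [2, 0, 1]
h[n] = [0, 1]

y[n] = sum_k x[k]*h[n-k]. Output length = len(x) + len(h) - 1 = 3 + 2 - 1 = 4.
y[0] = 2*0 = 0
y[1] = 0*0 + 2*1 = 2
y[2] = 1*0 + 0*1 = 0
y[3] = 1*1 = 1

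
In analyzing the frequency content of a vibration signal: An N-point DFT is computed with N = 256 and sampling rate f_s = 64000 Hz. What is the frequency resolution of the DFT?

DFT frequency resolution = f_s / N
= 64000 / 256 = 250 Hz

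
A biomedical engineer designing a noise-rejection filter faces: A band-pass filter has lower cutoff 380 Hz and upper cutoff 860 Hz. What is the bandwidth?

Bandwidth = f_high - f_low
= 860 Hz - 380 Hz = 480 Hz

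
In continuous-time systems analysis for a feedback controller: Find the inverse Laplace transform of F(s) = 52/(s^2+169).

Standard pair: w/(s^2+w^2) <-> sin(wt)*u(t)
Recognize w^2 = 169, so w = 13; numerator 52 = 4*13.
f(t) = 4*sin(13t)*u(t)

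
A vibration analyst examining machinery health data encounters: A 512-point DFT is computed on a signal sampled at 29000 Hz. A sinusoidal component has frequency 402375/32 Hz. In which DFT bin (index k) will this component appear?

DFT frequency resolution = f_s/N = 29000/512 = 3625/64 Hz
Bin index k = f_signal / resolution = 402375/32 / 3625/64 = 222
The signal frequency 402375/32 Hz falls in DFT bin k = 222.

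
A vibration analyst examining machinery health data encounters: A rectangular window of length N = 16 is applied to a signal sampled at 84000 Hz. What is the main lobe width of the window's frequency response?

For a rectangular window of length N,
the main lobe width in frequency is 2*f_s/N.
= 2*84000/16 = 10500 Hz
This determines the minimum frequency separation for resolving two sinusoids.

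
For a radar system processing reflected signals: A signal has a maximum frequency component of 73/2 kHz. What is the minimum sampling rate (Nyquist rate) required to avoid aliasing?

By the Nyquist-Shannon sampling theorem,
the minimum sampling rate (Nyquist rate) must be at least 2 * f_max.
Nyquist rate = 2 * 73/2 kHz = 73 kHz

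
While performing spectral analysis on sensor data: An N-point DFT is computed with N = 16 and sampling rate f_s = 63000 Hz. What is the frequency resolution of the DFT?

DFT frequency resolution = f_s / N
= 63000 / 16 = 7875/2 Hz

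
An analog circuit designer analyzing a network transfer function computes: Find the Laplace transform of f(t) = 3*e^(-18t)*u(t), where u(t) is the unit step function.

Standard Laplace transform pair:
e^(-at)*u(t) <-> 1/(s+a)
With a = 18: L{3*e^(-18t)*u(t)} = 3/(s+18), ROC: Re(s) > -18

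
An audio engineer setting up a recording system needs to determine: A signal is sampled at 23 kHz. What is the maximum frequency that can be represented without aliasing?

The maximum frequency that can be represented without aliasing
is the Nyquist frequency: f_max = f_s / 2 = 23 kHz / 2 = 23/2 kHz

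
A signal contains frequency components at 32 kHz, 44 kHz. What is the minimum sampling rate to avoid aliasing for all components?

The highest frequency component is f_max = 44 kHz.
Nyquist rate = 2 * f_max = 2 * 44 kHz = 88 kHz.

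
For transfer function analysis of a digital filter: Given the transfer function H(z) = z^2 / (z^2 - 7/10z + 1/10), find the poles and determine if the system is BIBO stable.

Poles are roots of the denominator: z^2 - 7/10z + 1/10 = 0.
Quadratic formula: z = [-(-7/10) +/- sqrt((-7/10)^2 - 4*(1/10))] / 2
Discriminant = 49/100 - 2/5 = 9/100; sqrt = 3/10.
z = (7/10 +/- 3/10) / 2 => z = 1/2 or z = 1/5.
|p1| = 1/5, |p2| = 1/2.
For BIBO stability, all poles must lie inside the unit circle (|p| < 1).
System is STABLE since both |p| < 1.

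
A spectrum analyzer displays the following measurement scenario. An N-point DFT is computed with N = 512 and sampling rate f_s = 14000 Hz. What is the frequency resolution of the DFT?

DFT frequency resolution = f_s / N
= 14000 / 512 = 875/32 Hz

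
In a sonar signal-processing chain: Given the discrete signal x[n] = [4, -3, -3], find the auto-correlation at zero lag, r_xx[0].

The auto-correlation at zero lag r_xx[0] equals the signal energy.
r_xx[0] = sum of x[n]^2 = 4^2 + (-3)^2 + (-3)^2
= 16 + 9 + 9 = 34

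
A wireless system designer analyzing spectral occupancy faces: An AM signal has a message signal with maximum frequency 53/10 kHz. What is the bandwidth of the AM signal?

In AM (double-sideband), the bandwidth is twice the message frequency.
BW = 2 * f_m = 2 * 53/10 kHz = 53/5 kHz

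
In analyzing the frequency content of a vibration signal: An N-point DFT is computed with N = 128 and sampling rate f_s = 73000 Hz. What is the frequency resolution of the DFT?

DFT frequency resolution = f_s / N
= 73000 / 128 = 9125/16 Hz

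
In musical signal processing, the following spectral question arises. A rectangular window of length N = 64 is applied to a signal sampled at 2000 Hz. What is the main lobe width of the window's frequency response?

For a rectangular window of length N,
the main lobe width in frequency is 2*f_s/N.
= 2*2000/64 = 125/2 Hz
This determines the minimum frequency separation for resolving two sinusoids.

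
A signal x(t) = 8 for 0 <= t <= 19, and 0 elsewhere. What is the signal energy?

Energy = integral of |x(t)|^2 dt over the signal duration
= 8^2 * 19 = 64 * 19 = 1216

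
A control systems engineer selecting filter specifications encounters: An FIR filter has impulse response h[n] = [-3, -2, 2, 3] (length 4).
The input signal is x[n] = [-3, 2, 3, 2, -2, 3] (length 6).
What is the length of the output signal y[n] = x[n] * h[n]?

For linear convolution, the output length is:
len(y) = len(x) + len(h) - 1 = 6 + 4 - 1 = 9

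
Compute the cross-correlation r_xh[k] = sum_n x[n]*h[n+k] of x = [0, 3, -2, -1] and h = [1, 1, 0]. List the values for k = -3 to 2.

Both sequences indexed from 0 and zero outside their support.
Lags with overlap: k = -3 to 2.
  r_xh[-3] = x[3]*h[0] = -1
  r_xh[-2] = x[2]*h[0] + x[3]*h[1] = -3
  r_xh[-1] = x[1]*h[0] + x[2]*h[1] + x[3]*h[2] = 1
  r_xh[0] = x[0]*h[0] + x[1]*h[1] + x[2]*h[2] = 3
  r_xh[1] = x[0]*h[1] + x[1]*h[2] = 0
  r_xh[2] = x[0]*h[2] = 0
r_xh = [-1, -3, 1, 3, 0, 0] (for k = -3, ..., 2)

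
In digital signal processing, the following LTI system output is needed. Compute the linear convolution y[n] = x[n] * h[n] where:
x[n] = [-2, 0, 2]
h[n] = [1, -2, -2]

y[n] = sum_k x[k]*h[n-k]. Output length = len(x) + len(h) - 1 = 3 + 3 - 1 = 5.
y[0] = -2*1 = -2
y[1] = 0*1 + -2*-2 = 4
y[2] = 2*1 + 0*-2 + -2*-2 = 6
y[3] = 2*-2 + 0*-2 = -4
y[4] = 2*-2 = -4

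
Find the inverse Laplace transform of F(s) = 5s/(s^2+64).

Standard pair: s/(s^2+w^2) <-> cos(wt)*u(t)
With k=5, w=8: f(t) = 5*cos(8t)*u(t)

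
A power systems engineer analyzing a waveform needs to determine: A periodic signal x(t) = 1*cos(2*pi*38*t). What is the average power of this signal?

Average power of A*cos(wt) is A^2/2.
P = 1^2 / 2 = 1/2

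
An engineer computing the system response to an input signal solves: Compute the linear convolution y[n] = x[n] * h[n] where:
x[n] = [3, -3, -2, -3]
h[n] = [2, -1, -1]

y[n] = sum_k x[k]*h[n-k]. Output length = len(x) + len(h) - 1 = 4 + 3 - 1 = 6.
y[0] = 3*2 = 6
y[1] = -3*2 + 3*-1 = -9
y[2] = -2*2 + -3*-1 + 3*-1 = -4
y[3] = -3*2 + -2*-1 + -3*-1 = -1
y[4] = -3*-1 + -2*-1 = 5
y[5] = -3*-1 = 3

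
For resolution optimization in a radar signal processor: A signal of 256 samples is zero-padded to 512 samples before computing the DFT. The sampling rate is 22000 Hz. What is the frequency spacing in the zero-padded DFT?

Original DFT: N = 256, resolution = f_s/N = 22000/256 = 1375/16 Hz
Zero-padded DFT: N = 512, resolution = f_s/N = 22000/512 = 1375/32 Hz
Zero-padding interpolates the spectrum (finer frequency grid)
but does NOT improve the true spectral resolution (ability to resolve close frequencies).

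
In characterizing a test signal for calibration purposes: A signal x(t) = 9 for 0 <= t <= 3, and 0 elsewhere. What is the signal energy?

Energy = integral of |x(t)|^2 dt over the signal duration
= 9^2 * 3 = 81 * 3 = 243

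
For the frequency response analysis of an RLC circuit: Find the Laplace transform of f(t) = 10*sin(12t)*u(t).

Standard pair: sin(wt)*u(t) <-> w/(s^2+w^2)
With w = 12: L{10*sin(12t)*u(t)} = 120/(s^2+144)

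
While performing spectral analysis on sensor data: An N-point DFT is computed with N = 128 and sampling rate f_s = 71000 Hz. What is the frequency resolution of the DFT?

DFT frequency resolution = f_s / N
= 71000 / 128 = 8875/16 Hz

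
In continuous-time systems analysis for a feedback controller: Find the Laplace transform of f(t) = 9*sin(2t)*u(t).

Standard pair: sin(wt)*u(t) <-> w/(s^2+w^2)
With w = 2: L{9*sin(2t)*u(t)} = 18/(s^2+4)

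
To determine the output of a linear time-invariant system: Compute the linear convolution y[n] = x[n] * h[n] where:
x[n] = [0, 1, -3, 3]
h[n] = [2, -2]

y[n] = sum_k x[k]*h[n-k]. Output length = len(x) + len(h) - 1 = 4 + 2 - 1 = 5.
y[0] = 0*2 = 0
y[1] = 1*2 + 0*-2 = 2
y[2] = -3*2 + 1*-2 = -8
y[3] = 3*2 + -3*-2 = 12
y[4] = 3*-2 = -6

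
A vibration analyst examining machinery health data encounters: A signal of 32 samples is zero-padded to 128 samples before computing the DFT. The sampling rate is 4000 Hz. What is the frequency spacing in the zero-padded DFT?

Original DFT: N = 32, resolution = f_s/N = 4000/32 = 125 Hz
Zero-padded DFT: N = 128, resolution = f_s/N = 4000/128 = 125/4 Hz
Zero-padding interpolates the spectrum (finer frequency grid)
but does NOT improve the true spectral resolution (ability to resolve close frequencies).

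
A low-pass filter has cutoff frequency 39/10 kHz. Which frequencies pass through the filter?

A low-pass filter passes all frequencies below the cutoff frequency 39/10 kHz and attenuates higher frequencies.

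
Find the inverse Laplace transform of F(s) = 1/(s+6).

Standard pair: k/(s+a) <-> k*e^(-at)*u(t)
With k=1, a=6: f(t) = e^(-6t)*u(t)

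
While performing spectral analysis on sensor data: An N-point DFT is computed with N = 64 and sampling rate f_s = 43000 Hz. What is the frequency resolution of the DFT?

DFT frequency resolution = f_s / N
= 43000 / 64 = 5375/8 Hz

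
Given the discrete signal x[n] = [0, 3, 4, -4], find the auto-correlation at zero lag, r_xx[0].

The auto-correlation at zero lag r_xx[0] equals the signal energy.
r_xx[0] = sum of x[n]^2 = 0^2 + 3^2 + 4^2 + (-4)^2
= 0 + 9 + 16 + 16 = 41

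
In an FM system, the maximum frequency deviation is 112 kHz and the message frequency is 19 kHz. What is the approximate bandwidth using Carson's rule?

Carson's rule: BW = 2*(delta_f + f_m)
= 2*(112 + 19) kHz = 262 kHz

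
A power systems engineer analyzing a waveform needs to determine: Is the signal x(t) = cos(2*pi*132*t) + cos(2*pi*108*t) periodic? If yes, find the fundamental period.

f1 = 132 Hz, f2 = 108 Hz
Period T1 = 1/132, T2 = 1/108
Ratio T1/T2 = 108/132, which is rational.
The signal is periodic with fundamental period T = 1/GCD(132,108) = 1/12 s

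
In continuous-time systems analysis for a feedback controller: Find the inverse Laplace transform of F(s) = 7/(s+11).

Standard pair: k/(s+a) <-> k*e^(-at)*u(t)
With k=7, a=11: f(t) = 7*e^(-11t)*u(t)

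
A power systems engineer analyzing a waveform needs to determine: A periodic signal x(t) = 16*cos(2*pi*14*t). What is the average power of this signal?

Average power of A*cos(wt) is A^2/2.
P = 16^2 / 2 = 256/2 = 128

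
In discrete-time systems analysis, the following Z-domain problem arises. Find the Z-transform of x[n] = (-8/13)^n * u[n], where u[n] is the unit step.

The Z-transform of a^n * u[n] is z/(z-a) for |z| > |a|.
Here a = -8/13, so X(z) = z/(z - (-8/13)) = 13z/(13z + 8)
ROC: |z| > 8/13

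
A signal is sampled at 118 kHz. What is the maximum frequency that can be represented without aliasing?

The maximum frequency that can be represented without aliasing
is the Nyquist frequency: f_max = f_s / 2 = 118 kHz / 2 = 59 kHz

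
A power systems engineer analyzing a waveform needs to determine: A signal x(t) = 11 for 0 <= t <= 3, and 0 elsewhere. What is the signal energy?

Energy = integral of |x(t)|^2 dt over the signal duration
= 11^2 * 3 = 121 * 3 = 363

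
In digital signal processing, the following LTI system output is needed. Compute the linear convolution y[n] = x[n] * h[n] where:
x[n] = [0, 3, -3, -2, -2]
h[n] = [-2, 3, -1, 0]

y[n] = sum_k x[k]*h[n-k]. Output length = len(x) + len(h) - 1 = 5 + 4 - 1 = 8.
y[0] = 0*-2 = 0
y[1] = 3*-2 + 0*3 = -6
y[2] = -3*-2 + 3*3 + 0*-1 = 15
y[3] = -2*-2 + -3*3 + 3*-1 + 0*0 = -8
y[4] = -2*-2 + -2*3 + -3*-1 + 3*0 = 1
y[5] = -2*3 + -2*-1 + -3*0 = -4
y[6] = -2*-1 + -2*0 = 2
y[7] = -2*0 = 0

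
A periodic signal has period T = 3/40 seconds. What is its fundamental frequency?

The fundamental frequency is the reciprocal of the period.
f = 1/T = 1/(3/40) = 40/3 Hz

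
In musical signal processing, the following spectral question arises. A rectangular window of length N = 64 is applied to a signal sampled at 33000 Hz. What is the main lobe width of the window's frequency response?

For a rectangular window of length N,
the main lobe width in frequency is 2*f_s/N.
= 2*33000/64 = 4125/4 Hz
This determines the minimum frequency separation for resolving two sinusoids.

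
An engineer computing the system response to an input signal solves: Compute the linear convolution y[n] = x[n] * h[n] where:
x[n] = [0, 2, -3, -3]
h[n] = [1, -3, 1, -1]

y[n] = sum_k x[k]*h[n-k]. Output length = len(x) + len(h) - 1 = 4 + 4 - 1 = 7.
y[0] = 0*1 = 0
y[1] = 2*1 + 0*-3 = 2
y[2] = -3*1 + 2*-3 + 0*1 = -9
y[3] = -3*1 + -3*-3 + 2*1 + 0*-1 = 8
y[4] = -3*-3 + -3*1 + 2*-1 = 4
y[5] = -3*1 + -3*-1 = 0
y[6] = -3*-1 = 3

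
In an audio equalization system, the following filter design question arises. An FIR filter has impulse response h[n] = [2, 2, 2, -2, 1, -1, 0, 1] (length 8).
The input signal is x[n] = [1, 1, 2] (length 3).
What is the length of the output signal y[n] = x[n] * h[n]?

For linear convolution, the output length is:
len(y) = len(x) + len(h) - 1 = 3 + 8 - 1 = 10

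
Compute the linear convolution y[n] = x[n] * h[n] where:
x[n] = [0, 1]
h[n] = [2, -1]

y[n] = sum_k x[k]*h[n-k]. Output length = len(x) + len(h) - 1 = 2 + 2 - 1 = 3.
y[0] = 0*2 = 0
y[1] = 1*2 + 0*-1 = 2
y[2] = 1*-1 = -1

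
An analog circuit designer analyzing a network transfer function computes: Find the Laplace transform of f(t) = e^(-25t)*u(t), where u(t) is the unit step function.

Standard Laplace transform pair:
e^(-at)*u(t) <-> 1/(s+a)
With a = 25: L{e^(-25t)*u(t)} = 1/(s+25), ROC: Re(s) > -25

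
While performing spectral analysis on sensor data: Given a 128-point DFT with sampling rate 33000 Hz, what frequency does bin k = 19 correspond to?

The frequency of DFT bin k is: f_k = k * f_s / N
f_19 = 19 * 33000 / 128 = 78375/16 Hz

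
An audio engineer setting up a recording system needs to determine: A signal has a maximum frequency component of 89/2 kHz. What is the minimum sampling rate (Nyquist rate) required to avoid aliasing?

By the Nyquist-Shannon sampling theorem,
the minimum sampling rate (Nyquist rate) must be at least 2 * f_max.
Nyquist rate = 2 * 89/2 kHz = 89 kHz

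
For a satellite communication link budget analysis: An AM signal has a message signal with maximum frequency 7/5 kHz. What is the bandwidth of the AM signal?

In AM (double-sideband), the bandwidth is twice the message frequency.
BW = 2 * f_m = 2 * 7/5 kHz = 14/5 kHz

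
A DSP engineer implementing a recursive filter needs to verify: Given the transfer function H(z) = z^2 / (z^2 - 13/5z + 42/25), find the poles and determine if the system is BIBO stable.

Poles are roots of the denominator: z^2 - 13/5z + 42/25 = 0.
Quadratic formula: z = [-(-13/5) +/- sqrt((-13/5)^2 - 4*(42/25))] / 2
Discriminant = 169/25 - 168/25 = 1/25; sqrt = 1/5.
z = (13/5 +/- 1/5) / 2 => z = 7/5 or z = 6/5.
|p1| = 6/5, |p2| = 7/5.
For BIBO stability, all poles must lie inside the unit circle (|p| < 1).
System is UNSTABLE since at least one |p| >= 1.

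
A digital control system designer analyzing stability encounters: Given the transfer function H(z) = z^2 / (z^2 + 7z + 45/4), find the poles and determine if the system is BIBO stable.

Poles are roots of the denominator: z^2 + 7z + 45/4 = 0.
Quadratic formula: z = [-(7) +/- sqrt((7)^2 - 4*(45/4))] / 2
Discriminant = 49 - 45 = 4; sqrt = 2.
z = (-7 +/- 2) / 2 => z = -5/2 or z = -9/2.
|p1| = 9/2, |p2| = 5/2.
For BIBO stability, all poles must lie inside the unit circle (|p| < 1).
System is UNSTABLE since at least one |p| >= 1.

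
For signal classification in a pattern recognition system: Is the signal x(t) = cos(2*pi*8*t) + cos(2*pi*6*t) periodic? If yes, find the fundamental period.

f1 = 8 Hz, f2 = 6 Hz
Period T1 = 1/8, T2 = 1/6
Ratio T1/T2 = 6/8, which is rational.
The signal is periodic with fundamental period T = 1/GCD(8,6) = 1/2 s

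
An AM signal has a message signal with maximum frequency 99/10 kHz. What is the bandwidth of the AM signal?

In AM (double-sideband), the bandwidth is twice the message frequency.
BW = 2 * f_m = 2 * 99/10 kHz = 99/5 kHz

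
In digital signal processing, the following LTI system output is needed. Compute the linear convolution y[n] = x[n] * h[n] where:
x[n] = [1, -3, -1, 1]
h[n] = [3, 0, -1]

y[n] = sum_k x[k]*h[n-k]. Output length = len(x) + len(h) - 1 = 4 + 3 - 1 = 6.
y[0] = 1*3 = 3
y[1] = -3*3 + 1*0 = -9
y[2] = -1*3 + -3*0 + 1*-1 = -4
y[3] = 1*3 + -1*0 + -3*-1 = 6
y[4] = 1*0 + -1*-1 = 1
y[5] = 1*-1 = -1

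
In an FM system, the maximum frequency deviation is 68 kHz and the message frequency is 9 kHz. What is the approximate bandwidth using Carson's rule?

Carson's rule: BW = 2*(delta_f + f_m)
= 2*(68 + 9) kHz = 154 kHz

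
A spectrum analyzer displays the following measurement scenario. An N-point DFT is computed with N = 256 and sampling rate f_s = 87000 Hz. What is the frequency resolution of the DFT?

DFT frequency resolution = f_s / N
= 87000 / 256 = 10875/32 Hz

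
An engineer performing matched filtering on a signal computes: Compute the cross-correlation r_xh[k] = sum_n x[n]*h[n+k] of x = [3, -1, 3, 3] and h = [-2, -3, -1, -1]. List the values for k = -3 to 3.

Both sequences indexed from 0 and zero outside their support.
Lags with overlap: k = -3 to 3.
  r_xh[-3] = x[3]*h[0] = -6
  r_xh[-2] = x[2]*h[0] + x[3]*h[1] = -15
  r_xh[-1] = x[1]*h[0] + x[2]*h[1] + x[3]*h[2] = -10
  r_xh[0] = x[0]*h[0] + x[1]*h[1] + x[2]*h[2] + x[3]*h[3] = -9
  r_xh[1] = x[0]*h[1] + x[1]*h[2] + x[2]*h[3] = -11
  r_xh[2] = x[0]*h[2] + x[1]*h[3] = -2
  r_xh[3] = x[0]*h[3] = -3
r_xh = [-6, -15, -10, -9, -11, -2, -3] (for k = -3, ..., 3)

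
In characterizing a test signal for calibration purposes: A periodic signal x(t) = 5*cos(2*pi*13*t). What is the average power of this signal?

Average power of A*cos(wt) is A^2/2.
P = 5^2 / 2 = 25/2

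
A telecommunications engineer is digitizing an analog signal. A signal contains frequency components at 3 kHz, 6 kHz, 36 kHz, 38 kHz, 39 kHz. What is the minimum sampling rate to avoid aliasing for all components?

The highest frequency component is f_max = 39 kHz.
Nyquist rate = 2 * f_max = 2 * 39 kHz = 78 kHz.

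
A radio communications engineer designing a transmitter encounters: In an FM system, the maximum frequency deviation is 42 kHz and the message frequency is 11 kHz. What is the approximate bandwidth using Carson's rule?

Carson's rule: BW = 2*(delta_f + f_m)
= 2*(42 + 11) kHz = 106 kHz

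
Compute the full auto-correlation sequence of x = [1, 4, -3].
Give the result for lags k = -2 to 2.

r_xx[k] = sum_m x[m]*x[m+k], indexed from 0, for k = -2 to 2:
  r_xx[-2] = x[2]*x[0] = -3
  r_xx[-1] = x[1]*x[0] + x[2]*x[1] = -8
  r_xx[0] = x[0]*x[0] + x[1]*x[1] + x[2]*x[2] = 26
  r_xx[1] = x[0]*x[1] + x[1]*x[2] = -8
  r_xx[2] = x[0]*x[2] = -3
r_xx = [-3, -8, 26, -8, -3]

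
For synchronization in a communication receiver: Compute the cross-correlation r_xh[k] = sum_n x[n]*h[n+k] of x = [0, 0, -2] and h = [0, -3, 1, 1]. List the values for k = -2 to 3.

Both sequences indexed from 0 and zero outside their support.
Lags with overlap: k = -2 to 3.
  r_xh[-2] = x[2]*h[0] = 0
  r_xh[-1] = x[1]*h[0] + x[2]*h[1] = 6
  r_xh[0] = x[0]*h[0] + x[1]*h[1] + x[2]*h[2] = -2
  r_xh[1] = x[0]*h[1] + x[1]*h[2] + x[2]*h[3] = -2
  r_xh[2] = x[0]*h[2] + x[1]*h[3] = 0
  r_xh[3] = x[0]*h[3] = 0
r_xh = [0, 6, -2, -2, 0, 0] (for k = -2, ..., 3)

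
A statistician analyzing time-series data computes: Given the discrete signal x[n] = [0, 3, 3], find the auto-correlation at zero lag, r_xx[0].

The auto-correlation at zero lag r_xx[0] equals the signal energy.
r_xx[0] = sum of x[n]^2 = 0^2 + 3^2 + 3^2
= 0 + 9 + 9 = 18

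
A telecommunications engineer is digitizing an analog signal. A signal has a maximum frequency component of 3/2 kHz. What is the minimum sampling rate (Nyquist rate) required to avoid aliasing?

By the Nyquist-Shannon sampling theorem,
the minimum sampling rate (Nyquist rate) must be at least 2 * f_max.
Nyquist rate = 2 * 3/2 kHz = 3 kHz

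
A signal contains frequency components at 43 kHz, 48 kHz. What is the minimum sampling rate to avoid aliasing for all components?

The highest frequency component is f_max = 48 kHz.
Nyquist rate = 2 * f_max = 2 * 48 kHz = 96 kHz.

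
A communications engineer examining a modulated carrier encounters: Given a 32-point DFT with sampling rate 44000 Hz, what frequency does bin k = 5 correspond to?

The frequency of DFT bin k is: f_k = k * f_s / N
f_5 = 5 * 44000 / 32 = 6875 Hz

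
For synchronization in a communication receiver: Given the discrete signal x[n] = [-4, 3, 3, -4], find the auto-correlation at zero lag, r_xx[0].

The auto-correlation at zero lag r_xx[0] equals the signal energy.
r_xx[0] = sum of x[n]^2 = (-4)^2 + 3^2 + 3^2 + (-4)^2
= 16 + 9 + 9 + 16 = 50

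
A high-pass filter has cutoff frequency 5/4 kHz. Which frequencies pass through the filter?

A high-pass filter passes all frequencies above the cutoff frequency 5/4 kHz and attenuates lower frequencies.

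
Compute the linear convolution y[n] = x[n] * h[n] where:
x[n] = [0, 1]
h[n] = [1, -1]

y[n] = sum_k x[k]*h[n-k]. Output length = len(x) + len(h) - 1 = 2 + 2 - 1 = 3.
y[0] = 0*1 = 0
y[1] = 1*1 + 0*-1 = 1
y[2] = 1*-1 = -1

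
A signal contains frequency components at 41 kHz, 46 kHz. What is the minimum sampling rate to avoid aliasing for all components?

The highest frequency component is f_max = 46 kHz.
Nyquist rate = 2 * f_max = 2 * 46 kHz = 92 kHz.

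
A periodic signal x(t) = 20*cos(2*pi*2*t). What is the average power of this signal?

Average power of A*cos(wt) is A^2/2.
P = 20^2 / 2 = 400/2 = 200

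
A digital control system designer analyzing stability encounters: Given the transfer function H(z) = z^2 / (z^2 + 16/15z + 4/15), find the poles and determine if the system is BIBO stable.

Poles are roots of the denominator: z^2 + 16/15z + 4/15 = 0.
Quadratic formula: z = [-(16/15) +/- sqrt((16/15)^2 - 4*(4/15))] / 2
Discriminant = 256/225 - 16/15 = 16/225; sqrt = 4/15.
z = (-16/15 +/- 4/15) / 2 => z = -2/5 or z = -2/3.
|p1| = 2/5, |p2| = 2/3.
For BIBO stability, all poles must lie inside the unit circle (|p| < 1).
System is STABLE since both |p| < 1.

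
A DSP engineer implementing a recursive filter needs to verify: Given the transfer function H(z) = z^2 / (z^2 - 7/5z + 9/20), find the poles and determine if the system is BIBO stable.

Poles are roots of the denominator: z^2 - 7/5z + 9/20 = 0.
Quadratic formula: z = [-(-7/5) +/- sqrt((-7/5)^2 - 4*(9/20))] / 2
Discriminant = 49/25 - 9/5 = 4/25; sqrt = 2/5.
z = (7/5 +/- 2/5) / 2 => z = 9/10 or z = 1/2.
|p1| = 9/10, |p2| = 1/2.
For BIBO stability, all poles must lie inside the unit circle (|p| < 1).
System is STABLE since both |p| < 1.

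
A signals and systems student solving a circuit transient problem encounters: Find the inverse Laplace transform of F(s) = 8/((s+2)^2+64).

Standard pair: w/((s+a)^2+w^2) <-> e^(-at)*sin(wt)*u(t)
With a=2, w=8: f(t) = e^(-2t)*sin(8t)*u(t)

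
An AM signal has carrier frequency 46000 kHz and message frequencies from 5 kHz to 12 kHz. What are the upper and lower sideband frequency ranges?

Upper sideband (USB) = fc + [fm_low, fm_high] = 46000 + [5, 12] = [46005, 46012] kHz
Lower sideband (LSB) = fc - [fm_high, fm_low] = 46000 - [12, 5] = [45988, 45995] kHz
Total occupied spectrum: 45988 kHz to 46012 kHz (plus carrier at 46000 kHz)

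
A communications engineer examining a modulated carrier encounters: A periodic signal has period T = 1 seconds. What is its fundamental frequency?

The fundamental frequency is the reciprocal of the period.
f = 1/T = 1/(1) = 1 Hz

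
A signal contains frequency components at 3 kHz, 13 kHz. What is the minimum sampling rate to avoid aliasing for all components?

The highest frequency component is f_max = 13 kHz.
Nyquist rate = 2 * f_max = 2 * 13 kHz = 26 kHz.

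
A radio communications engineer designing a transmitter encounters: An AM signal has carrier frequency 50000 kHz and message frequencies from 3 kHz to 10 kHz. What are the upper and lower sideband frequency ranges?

Upper sideband (USB) = fc + [fm_low, fm_high] = 50000 + [3, 10] = [50003, 50010] kHz
Lower sideband (LSB) = fc - [fm_high, fm_low] = 50000 - [10, 3] = [49990, 49997] kHz
Total occupied spectrum: 49990 kHz to 50010 kHz (plus carrier at 50000 kHz)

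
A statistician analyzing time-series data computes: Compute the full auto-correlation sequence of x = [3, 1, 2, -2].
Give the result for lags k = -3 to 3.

r_xx[k] = sum_m x[m]*x[m+k], indexed from 0, for k = -3 to 3:
  r_xx[-3] = x[3]*x[0] = -6
  r_xx[-2] = x[2]*x[0] + x[3]*x[1] = 4
  r_xx[-1] = x[1]*x[0] + x[2]*x[1] + x[3]*x[2] = 1
  r_xx[0] = x[0]*x[0] + x[1]*x[1] + x[2]*x[2] + x[3]*x[3] = 18
  r_xx[1] = x[0]*x[1] + x[1]*x[2] + x[2]*x[3] = 1
  r_xx[2] = x[0]*x[2] + x[1]*x[3] = 4
  r_xx[3] = x[0]*x[3] = -6
r_xx = [-6, 4, 1, 18, 1, 4, -6]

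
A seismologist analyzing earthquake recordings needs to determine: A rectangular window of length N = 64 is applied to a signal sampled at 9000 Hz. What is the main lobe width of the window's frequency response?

For a rectangular window of length N,
the main lobe width in frequency is 2*f_s/N.
= 2*9000/64 = 1125/4 Hz
This determines the minimum frequency separation for resolving two sinusoids.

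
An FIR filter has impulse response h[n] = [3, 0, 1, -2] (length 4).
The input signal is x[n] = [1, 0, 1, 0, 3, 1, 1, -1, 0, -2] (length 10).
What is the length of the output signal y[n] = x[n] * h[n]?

For linear convolution, the output length is:
len(y) = len(x) + len(h) - 1 = 10 + 4 - 1 = 13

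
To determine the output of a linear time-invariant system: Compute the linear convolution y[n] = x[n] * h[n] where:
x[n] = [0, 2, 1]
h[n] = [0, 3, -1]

y[n] = sum_k x[k]*h[n-k]. Output length = len(x) + len(h) - 1 = 3 + 3 - 1 = 5.
y[0] = 0*0 = 0
y[1] = 2*0 + 0*3 = 0
y[2] = 1*0 + 2*3 + 0*-1 = 6
y[3] = 1*3 + 2*-1 = 1
y[4] = 1*-1 = -1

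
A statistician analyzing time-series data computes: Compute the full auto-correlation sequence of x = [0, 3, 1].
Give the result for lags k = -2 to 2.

r_xx[k] = sum_m x[m]*x[m+k], indexed from 0, for k = -2 to 2:
  r_xx[-2] = x[2]*x[0] = 0
  r_xx[-1] = x[1]*x[0] + x[2]*x[1] = 3
  r_xx[0] = x[0]*x[0] + x[1]*x[1] + x[2]*x[2] = 10
  r_xx[1] = x[0]*x[1] + x[1]*x[2] = 3
  r_xx[2] = x[0]*x[2] = 0
r_xx = [0, 3, 10, 3, 0]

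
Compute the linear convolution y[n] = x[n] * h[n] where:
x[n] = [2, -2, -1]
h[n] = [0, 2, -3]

y[n] = sum_k x[k]*h[n-k]. Output length = len(x) + len(h) - 1 = 3 + 3 - 1 = 5.
y[0] = 2*0 = 0
y[1] = -2*0 + 2*2 = 4
y[2] = -1*0 + -2*2 + 2*-3 = -10
y[3] = -1*2 + -2*-3 = 4
y[4] = -1*-3 = 3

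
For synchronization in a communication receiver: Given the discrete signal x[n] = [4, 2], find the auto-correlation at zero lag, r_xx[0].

The auto-correlation at zero lag r_xx[0] equals the signal energy.
r_xx[0] = sum of x[n]^2 = 4^2 + 2^2
= 16 + 4 = 20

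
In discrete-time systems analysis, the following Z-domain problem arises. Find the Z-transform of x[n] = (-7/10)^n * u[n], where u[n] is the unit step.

The Z-transform of a^n * u[n] is z/(z-a) for |z| > |a|.
Here a = -7/10, so X(z) = z/(z - (-7/10)) = 10z/(10z + 7)
ROC: |z| > 7/10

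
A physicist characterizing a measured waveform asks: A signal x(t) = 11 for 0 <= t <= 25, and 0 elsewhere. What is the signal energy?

Energy = integral of |x(t)|^2 dt over the signal duration
= 11^2 * 25 = 121 * 25 = 3025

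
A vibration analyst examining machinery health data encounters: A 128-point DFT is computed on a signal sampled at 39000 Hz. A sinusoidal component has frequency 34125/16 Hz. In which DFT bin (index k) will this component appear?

DFT frequency resolution = f_s/N = 39000/128 = 4875/16 Hz
Bin index k = f_signal / resolution = 34125/16 / 4875/16 = 7
The signal frequency 34125/16 Hz falls in DFT bin k = 7.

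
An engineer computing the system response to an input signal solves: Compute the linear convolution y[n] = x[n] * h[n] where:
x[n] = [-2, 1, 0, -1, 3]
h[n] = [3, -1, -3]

y[n] = sum_k x[k]*h[n-k]. Output length = len(x) + len(h) - 1 = 5 + 3 - 1 = 7.
y[0] = -2*3 = -6
y[1] = 1*3 + -2*-1 = 5
y[2] = 0*3 + 1*-1 + -2*-3 = 5
y[3] = -1*3 + 0*-1 + 1*-3 = -6
y[4] = 3*3 + -1*-1 + 0*-3 = 10
y[5] = 3*-1 + -1*-3 = 0
y[6] = 3*-3 = -9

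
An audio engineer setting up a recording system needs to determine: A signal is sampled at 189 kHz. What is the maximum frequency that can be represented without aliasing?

The maximum frequency that can be represented without aliasing
is the Nyquist frequency: f_max = f_s / 2 = 189 kHz / 2 = 189/2 kHz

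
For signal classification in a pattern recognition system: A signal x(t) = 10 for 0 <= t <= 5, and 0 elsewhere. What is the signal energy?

Energy = integral of |x(t)|^2 dt over the signal duration
= 10^2 * 5 = 100 * 5 = 500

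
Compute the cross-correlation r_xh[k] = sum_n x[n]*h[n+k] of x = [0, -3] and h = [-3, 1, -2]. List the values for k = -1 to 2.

Both sequences indexed from 0 and zero outside their support.
Lags with overlap: k = -1 to 2.
  r_xh[-1] = x[1]*h[0] = 9
  r_xh[0] = x[0]*h[0] + x[1]*h[1] = -3
  r_xh[1] = x[0]*h[1] + x[1]*h[2] = 6
  r_xh[2] = x[0]*h[2] = 0
r_xh = [9, -3, 6, 0] (for k = -1, ..., 2)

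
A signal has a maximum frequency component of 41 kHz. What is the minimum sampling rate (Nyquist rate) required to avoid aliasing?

By the Nyquist-Shannon sampling theorem,
the minimum sampling rate (Nyquist rate) must be at least 2 * f_max.
Nyquist rate = 2 * 41 kHz = 82 kHz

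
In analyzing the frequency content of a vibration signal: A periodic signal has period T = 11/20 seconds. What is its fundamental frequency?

The fundamental frequency is the reciprocal of the period.
f = 1/T = 1/(11/20) = 20/11 Hz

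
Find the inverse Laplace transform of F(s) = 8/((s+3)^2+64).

Standard pair: w/((s+a)^2+w^2) <-> e^(-at)*sin(wt)*u(t)
With a=3, w=8: f(t) = e^(-3t)*sin(8t)*u(t)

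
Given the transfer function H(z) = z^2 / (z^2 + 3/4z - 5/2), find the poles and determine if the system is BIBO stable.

Poles are roots of the denominator: z^2 + 3/4z - 5/2 = 0.
Quadratic formula: z = [-(3/4) +/- sqrt((3/4)^2 - 4*(-5/2))] / 2
Discriminant = 9/16 + 10 = 169/16; sqrt = 13/4.
z = (-3/4 +/- 13/4) / 2 => z = 5/4 or z = -2.
|p1| = 2, |p2| = 5/4.
For BIBO stability, all poles must lie inside the unit circle (|p| < 1).
System is UNSTABLE since at least one |p| >= 1.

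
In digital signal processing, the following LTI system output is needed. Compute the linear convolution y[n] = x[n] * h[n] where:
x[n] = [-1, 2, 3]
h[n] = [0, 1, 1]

y[n] = sum_k x[k]*h[n-k]. Output length = len(x) + len(h) - 1 = 3 + 3 - 1 = 5.
y[0] = -1*0 = 0
y[1] = 2*0 + -1*1 = -1
y[2] = 3*0 + 2*1 + -1*1 = 1
y[3] = 3*1 + 2*1 = 5
y[4] = 3*1 = 3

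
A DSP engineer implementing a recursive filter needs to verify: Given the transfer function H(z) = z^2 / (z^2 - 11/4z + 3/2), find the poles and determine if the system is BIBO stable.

Poles are roots of the denominator: z^2 - 11/4z + 3/2 = 0.
Quadratic formula: z = [-(-11/4) +/- sqrt((-11/4)^2 - 4*(3/2))] / 2
Discriminant = 121/16 - 6 = 25/16; sqrt = 5/4.
z = (11/4 +/- 5/4) / 2 => z = 2 or z = 3/4.
|p1| = 2, |p2| = 3/4.
For BIBO stability, all poles must lie inside the unit circle (|p| < 1).
System is UNSTABLE since at least one |p| >= 1.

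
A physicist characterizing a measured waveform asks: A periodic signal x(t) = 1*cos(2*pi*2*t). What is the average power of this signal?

Average power of A*cos(wt) is A^2/2.
P = 1^2 / 2 = 1/2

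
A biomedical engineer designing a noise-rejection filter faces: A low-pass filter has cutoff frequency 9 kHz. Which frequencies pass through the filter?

A low-pass filter passes all frequencies below the cutoff frequency 9 kHz and attenuates higher frequencies.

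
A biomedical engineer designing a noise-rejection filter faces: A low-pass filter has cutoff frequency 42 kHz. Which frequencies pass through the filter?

A low-pass filter passes all frequencies below the cutoff frequency 42 kHz and attenuates higher frequencies.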